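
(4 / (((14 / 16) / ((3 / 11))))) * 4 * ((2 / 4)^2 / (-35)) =-96 / 2695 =-0.04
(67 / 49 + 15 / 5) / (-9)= -214 / 441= -0.49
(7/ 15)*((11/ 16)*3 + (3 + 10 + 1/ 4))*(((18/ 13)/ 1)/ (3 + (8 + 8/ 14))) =2401/ 2808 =0.86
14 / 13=1.08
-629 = -629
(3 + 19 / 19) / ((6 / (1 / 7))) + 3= 65 / 21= 3.10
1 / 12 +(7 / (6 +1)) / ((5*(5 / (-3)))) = -11 / 300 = -0.04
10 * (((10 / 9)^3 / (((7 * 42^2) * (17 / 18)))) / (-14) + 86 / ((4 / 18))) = 115154142410 / 29755593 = 3870.00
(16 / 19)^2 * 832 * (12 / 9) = 851968 / 1083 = 786.67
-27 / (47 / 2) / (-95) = 54 / 4465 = 0.01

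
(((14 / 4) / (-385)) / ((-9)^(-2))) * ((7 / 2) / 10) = -567 / 2200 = -0.26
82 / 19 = 4.32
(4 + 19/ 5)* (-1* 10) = -78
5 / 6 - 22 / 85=293 / 510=0.57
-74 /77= -0.96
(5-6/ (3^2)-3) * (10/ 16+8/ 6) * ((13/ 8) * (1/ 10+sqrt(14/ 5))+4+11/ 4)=611 * sqrt(70)/ 720+25991/ 1440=25.15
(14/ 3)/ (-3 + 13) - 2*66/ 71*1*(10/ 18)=-201/ 355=-0.57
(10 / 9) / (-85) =-2 / 153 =-0.01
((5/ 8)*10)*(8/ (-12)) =-25/ 6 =-4.17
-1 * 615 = -615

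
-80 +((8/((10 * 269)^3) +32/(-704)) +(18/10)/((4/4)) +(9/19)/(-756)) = -3342373818109169/42716181700500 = -78.25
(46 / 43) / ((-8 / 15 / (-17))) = 5865 / 172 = 34.10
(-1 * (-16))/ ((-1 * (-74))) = 8/ 37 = 0.22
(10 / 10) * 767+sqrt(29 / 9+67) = 2 * sqrt(158) / 3+767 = 775.38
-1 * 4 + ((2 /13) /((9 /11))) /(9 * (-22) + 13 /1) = -86602 /21645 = -4.00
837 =837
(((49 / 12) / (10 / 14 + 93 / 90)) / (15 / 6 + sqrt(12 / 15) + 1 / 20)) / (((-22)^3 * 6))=-145775 / 8913728296 + 8575 * sqrt(5) / 3342648111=-0.00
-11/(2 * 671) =-1/122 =-0.01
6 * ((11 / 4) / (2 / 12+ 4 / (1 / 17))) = 99 / 409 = 0.24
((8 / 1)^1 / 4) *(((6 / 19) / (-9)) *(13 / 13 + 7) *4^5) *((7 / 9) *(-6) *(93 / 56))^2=-34528.56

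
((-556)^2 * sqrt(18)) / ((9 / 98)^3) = 290956330112 * sqrt(2) / 243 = 1693310239.11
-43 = -43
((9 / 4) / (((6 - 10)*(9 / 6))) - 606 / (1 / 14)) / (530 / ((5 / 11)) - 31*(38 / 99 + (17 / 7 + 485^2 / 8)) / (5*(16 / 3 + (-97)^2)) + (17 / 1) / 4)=-2214127636875 / 300340843703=-7.37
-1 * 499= -499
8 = 8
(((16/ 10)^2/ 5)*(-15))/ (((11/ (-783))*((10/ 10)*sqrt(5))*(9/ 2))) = 33408*sqrt(5)/ 1375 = 54.33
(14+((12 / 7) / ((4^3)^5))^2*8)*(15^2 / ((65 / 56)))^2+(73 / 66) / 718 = 148233820891508299414801559 / 281776577148201467904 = 526068.64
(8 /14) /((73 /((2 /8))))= 1 /511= 0.00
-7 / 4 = -1.75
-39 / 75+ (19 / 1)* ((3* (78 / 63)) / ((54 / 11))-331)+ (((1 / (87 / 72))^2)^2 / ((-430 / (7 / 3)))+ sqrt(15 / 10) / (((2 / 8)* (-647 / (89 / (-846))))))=-901750010278771 / 143701817175+ 89* sqrt(6) / 273681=-6275.15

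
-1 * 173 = -173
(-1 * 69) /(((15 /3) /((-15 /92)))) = 9 /4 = 2.25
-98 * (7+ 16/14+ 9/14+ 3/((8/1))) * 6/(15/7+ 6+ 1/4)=-150822/235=-641.80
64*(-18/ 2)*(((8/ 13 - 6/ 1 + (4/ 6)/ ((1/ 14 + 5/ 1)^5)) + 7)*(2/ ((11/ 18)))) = -785759149695744/ 258004797193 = -3045.52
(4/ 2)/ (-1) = -2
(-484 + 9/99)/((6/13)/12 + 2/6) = -415194/319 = -1301.55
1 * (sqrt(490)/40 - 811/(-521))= 2.11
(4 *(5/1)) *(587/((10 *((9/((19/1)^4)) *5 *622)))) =76498427/13995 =5466.13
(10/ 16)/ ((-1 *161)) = -5/ 1288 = -0.00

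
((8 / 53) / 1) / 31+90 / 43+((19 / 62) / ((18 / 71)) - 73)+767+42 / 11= 19615372889 / 27977004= 701.12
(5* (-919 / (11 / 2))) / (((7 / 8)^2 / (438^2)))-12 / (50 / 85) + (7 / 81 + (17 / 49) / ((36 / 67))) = -182792663778407 / 873180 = -209341331.43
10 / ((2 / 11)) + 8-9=54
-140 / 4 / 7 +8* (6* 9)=427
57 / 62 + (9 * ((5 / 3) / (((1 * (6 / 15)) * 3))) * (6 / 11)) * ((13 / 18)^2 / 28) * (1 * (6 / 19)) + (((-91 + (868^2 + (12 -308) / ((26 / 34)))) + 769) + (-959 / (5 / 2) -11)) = 159893978994851 / 212252040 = 753321.28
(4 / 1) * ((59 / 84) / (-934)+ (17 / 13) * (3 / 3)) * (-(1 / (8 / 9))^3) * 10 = -1619576775 / 21758464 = -74.43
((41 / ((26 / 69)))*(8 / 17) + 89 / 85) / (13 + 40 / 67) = 3868379 / 1006655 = 3.84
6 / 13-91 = -1177 / 13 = -90.54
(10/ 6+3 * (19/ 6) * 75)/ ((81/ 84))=59990/ 81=740.62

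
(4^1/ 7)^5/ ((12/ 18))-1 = -15271/ 16807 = -0.91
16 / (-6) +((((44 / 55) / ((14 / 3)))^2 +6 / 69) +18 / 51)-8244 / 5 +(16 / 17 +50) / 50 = -2370895439 / 1436925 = -1649.98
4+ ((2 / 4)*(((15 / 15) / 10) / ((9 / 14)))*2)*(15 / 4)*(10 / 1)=59 / 6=9.83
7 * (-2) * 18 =-252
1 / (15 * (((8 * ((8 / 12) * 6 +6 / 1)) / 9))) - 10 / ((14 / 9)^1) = -17979 / 2800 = -6.42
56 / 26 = 28 / 13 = 2.15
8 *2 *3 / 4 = 12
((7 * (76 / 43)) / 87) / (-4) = -133 / 3741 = -0.04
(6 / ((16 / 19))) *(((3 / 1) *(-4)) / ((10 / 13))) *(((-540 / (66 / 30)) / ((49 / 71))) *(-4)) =-85229820 / 539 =-158125.83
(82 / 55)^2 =6724 / 3025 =2.22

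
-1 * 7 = -7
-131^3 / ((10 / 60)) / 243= -4496182 / 81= -55508.42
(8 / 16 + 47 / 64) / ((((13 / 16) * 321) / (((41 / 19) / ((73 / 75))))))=80975 / 7717268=0.01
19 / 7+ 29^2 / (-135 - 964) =306 / 157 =1.95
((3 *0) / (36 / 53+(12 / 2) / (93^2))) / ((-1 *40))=0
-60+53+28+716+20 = 757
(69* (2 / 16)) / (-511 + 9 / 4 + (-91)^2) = 23 / 20726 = 0.00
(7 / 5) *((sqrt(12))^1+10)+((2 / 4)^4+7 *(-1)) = 14 *sqrt(3) / 5+113 / 16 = 11.91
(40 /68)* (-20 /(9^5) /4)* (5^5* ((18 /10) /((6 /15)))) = -78125 /111537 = -0.70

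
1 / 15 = 0.07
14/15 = 0.93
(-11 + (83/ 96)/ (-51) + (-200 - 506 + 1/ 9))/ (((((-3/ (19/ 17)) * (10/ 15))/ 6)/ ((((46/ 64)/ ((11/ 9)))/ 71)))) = 4601571981/ 231126016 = 19.91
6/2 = 3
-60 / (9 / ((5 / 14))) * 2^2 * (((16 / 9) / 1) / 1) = -3200 / 189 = -16.93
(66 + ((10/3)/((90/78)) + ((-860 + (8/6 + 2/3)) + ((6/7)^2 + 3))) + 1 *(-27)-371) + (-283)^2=34797380/441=78905.62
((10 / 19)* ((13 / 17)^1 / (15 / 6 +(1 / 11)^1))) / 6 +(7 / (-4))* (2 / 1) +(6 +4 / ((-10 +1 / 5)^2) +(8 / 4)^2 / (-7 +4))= 327347137 / 265228866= 1.23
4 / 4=1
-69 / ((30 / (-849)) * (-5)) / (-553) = 19527 / 27650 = 0.71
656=656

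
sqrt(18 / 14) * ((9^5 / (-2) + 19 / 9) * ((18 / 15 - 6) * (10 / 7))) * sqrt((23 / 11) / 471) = 4251224 * sqrt(834141) / 253869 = 15294.10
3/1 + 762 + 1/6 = 4591/6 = 765.17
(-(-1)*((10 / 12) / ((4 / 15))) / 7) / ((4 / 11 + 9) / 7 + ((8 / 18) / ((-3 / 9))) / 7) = 165 / 424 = 0.39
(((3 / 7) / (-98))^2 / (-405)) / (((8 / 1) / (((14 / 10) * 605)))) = -121 / 24202080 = -0.00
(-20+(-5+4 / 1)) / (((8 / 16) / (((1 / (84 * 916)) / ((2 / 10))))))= -5 / 1832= -0.00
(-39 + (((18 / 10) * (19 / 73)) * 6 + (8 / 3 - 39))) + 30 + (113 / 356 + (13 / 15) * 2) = -5258883 / 129940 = -40.47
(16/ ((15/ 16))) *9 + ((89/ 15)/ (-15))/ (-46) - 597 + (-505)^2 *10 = 26390498399/ 10350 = 2549806.61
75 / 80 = 15 / 16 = 0.94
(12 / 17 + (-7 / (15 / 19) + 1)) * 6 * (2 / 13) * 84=-555.24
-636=-636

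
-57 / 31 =-1.84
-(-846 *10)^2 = -71571600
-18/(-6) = 3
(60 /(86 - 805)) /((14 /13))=-390 /5033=-0.08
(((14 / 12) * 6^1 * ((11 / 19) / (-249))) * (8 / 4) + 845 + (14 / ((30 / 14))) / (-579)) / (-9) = -11572726649 / 123266205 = -93.88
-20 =-20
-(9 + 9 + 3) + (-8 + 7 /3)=-80 /3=-26.67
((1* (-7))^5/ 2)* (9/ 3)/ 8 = -50421/ 16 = -3151.31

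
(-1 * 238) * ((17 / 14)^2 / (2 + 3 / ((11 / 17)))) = -54043 / 1022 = -52.88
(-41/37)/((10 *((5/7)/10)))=-287/185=-1.55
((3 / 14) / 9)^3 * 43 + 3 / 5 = 222479 / 370440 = 0.60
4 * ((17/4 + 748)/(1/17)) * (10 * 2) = 1023060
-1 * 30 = -30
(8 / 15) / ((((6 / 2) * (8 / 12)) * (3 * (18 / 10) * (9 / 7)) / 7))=196 / 729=0.27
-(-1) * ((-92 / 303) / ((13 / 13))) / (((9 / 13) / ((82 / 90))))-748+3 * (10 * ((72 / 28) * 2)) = -510346792 / 859005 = -594.11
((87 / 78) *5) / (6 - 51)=-29 / 234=-0.12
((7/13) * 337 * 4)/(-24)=-2359/78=-30.24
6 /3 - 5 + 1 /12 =-35 /12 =-2.92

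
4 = 4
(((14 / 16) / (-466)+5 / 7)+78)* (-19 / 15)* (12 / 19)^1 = -2054079 / 32620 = -62.97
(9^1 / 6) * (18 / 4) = 27 / 4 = 6.75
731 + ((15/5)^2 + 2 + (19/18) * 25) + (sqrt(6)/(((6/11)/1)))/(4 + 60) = 11 * sqrt(6)/384 + 13831/18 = 768.46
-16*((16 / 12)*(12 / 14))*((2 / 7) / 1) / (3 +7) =-128 / 245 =-0.52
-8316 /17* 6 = -49896 /17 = -2935.06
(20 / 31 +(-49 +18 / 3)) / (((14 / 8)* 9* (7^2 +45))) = -2626 / 91791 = -0.03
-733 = -733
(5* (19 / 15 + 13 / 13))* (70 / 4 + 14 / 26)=7973 / 39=204.44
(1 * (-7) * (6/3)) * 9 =-126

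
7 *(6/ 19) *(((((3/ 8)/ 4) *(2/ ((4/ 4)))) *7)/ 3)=147/ 152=0.97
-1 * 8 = -8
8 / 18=4 / 9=0.44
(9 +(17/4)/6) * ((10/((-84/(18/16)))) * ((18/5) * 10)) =-46.81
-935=-935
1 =1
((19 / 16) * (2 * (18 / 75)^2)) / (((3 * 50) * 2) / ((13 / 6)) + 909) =247 / 1891250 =0.00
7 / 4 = 1.75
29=29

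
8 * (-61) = -488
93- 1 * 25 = 68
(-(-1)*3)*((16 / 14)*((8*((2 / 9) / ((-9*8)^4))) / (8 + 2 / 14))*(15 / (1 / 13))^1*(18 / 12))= 65 / 7978176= 0.00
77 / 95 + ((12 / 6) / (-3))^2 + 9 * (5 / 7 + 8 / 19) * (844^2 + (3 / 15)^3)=1089072902006 / 149625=7278682.72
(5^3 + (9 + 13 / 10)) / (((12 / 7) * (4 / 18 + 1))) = 64.58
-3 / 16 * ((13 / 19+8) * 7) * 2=-3465 / 152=-22.80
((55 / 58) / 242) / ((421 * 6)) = 5 / 3223176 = 0.00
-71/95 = -0.75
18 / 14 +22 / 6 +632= 13376 / 21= 636.95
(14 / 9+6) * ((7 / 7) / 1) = 68 / 9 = 7.56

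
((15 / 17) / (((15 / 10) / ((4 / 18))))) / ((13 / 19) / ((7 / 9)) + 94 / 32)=0.03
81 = 81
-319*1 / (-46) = 319 / 46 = 6.93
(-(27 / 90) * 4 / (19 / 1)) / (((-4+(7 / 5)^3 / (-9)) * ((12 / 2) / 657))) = 147825 / 92017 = 1.61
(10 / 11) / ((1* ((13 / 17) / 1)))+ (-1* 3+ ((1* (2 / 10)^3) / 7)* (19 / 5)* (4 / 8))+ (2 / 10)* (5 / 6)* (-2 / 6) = -10498711 / 5630625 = -1.86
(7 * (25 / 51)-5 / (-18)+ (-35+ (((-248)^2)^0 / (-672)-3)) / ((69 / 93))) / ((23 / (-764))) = 7152995267 / 4532472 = 1578.17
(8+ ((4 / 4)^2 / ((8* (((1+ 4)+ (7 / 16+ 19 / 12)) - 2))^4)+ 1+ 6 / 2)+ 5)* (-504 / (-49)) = 4129044827976 / 23613817927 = 174.86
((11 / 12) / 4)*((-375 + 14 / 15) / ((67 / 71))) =-90.84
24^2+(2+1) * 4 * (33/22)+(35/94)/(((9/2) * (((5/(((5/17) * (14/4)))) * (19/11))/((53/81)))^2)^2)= 8476361575966643756278739/14269968966765218321016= 594.00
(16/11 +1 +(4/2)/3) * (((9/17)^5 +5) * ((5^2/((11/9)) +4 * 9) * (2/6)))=296.12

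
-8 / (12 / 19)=-38 / 3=-12.67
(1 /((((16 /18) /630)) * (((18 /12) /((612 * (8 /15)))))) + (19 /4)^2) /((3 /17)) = 41955065 /48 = 874063.85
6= 6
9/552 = 3/184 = 0.02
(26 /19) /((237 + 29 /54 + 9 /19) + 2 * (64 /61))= 6588 /1155959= 0.01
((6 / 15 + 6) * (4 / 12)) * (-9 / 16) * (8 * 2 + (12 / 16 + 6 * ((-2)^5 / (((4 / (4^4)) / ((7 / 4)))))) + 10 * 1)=257727 / 10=25772.70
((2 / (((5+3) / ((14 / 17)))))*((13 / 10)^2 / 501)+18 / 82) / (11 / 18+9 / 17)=46137309 / 238960300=0.19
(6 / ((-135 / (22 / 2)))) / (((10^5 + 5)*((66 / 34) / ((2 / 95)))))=-68 / 1282564125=-0.00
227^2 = 51529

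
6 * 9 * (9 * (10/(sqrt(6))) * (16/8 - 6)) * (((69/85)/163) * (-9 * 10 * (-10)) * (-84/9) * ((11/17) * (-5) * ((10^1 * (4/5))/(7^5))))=-511.28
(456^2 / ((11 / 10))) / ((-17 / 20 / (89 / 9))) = -411251200 / 187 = -2199204.28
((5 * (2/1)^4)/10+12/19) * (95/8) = 102.50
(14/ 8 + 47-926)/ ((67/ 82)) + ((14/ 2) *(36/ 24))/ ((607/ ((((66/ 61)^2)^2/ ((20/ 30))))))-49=-1264279701956517/ 1126193015258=-1122.61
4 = 4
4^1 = 4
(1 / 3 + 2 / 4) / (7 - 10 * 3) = -5 / 138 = -0.04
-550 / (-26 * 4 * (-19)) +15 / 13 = 865 / 988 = 0.88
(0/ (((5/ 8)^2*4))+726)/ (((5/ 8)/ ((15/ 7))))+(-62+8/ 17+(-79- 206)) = 254971/ 119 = 2142.61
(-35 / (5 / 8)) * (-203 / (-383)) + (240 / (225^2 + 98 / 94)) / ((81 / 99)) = -5070752201 / 170872386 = -29.68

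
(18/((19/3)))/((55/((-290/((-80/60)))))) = 11.24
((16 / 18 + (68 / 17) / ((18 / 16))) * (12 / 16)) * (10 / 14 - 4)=-230 / 21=-10.95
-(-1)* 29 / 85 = 0.34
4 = 4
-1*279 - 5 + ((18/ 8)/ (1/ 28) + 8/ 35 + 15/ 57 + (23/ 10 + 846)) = 834963/ 1330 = 627.79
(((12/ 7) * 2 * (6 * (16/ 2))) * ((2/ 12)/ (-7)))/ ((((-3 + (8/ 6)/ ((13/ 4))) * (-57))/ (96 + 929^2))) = -2154389952/ 94031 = -22911.49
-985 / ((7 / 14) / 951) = -1873470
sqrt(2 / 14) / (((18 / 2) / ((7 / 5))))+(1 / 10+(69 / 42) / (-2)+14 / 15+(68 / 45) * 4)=sqrt(7) / 45+7883 / 1260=6.32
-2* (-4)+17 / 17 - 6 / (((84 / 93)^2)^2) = -4611 / 307328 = -0.02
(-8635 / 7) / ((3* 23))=-8635 / 483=-17.88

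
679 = 679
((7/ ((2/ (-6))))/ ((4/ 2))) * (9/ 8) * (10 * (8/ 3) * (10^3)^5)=-315000000000000000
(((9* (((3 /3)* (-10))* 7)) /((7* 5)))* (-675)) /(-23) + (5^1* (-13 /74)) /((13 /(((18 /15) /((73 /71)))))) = -32822049 /62123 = -528.34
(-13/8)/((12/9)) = -39/32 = -1.22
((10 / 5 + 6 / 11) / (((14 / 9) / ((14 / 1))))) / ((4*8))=63 / 88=0.72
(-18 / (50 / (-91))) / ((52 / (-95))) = -1197 / 20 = -59.85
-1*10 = -10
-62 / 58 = -31 / 29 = -1.07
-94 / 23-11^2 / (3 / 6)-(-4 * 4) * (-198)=-3414.09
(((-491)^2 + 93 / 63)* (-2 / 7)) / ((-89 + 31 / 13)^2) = -427800854 / 46594443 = -9.18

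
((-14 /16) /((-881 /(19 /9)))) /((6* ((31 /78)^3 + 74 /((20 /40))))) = 41743 /17686323442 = 0.00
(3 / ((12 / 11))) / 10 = 11 / 40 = 0.28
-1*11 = -11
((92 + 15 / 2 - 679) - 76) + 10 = -1291 / 2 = -645.50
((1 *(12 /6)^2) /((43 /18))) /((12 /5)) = 30 /43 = 0.70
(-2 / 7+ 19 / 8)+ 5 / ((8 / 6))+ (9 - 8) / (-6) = 953 / 168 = 5.67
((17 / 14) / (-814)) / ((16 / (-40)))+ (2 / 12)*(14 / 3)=160309 / 205128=0.78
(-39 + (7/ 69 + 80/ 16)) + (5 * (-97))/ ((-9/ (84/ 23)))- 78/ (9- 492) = 163.07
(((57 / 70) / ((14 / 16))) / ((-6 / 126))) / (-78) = 114 / 455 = 0.25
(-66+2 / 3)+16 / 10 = -956 / 15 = -63.73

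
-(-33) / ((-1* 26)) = -33 / 26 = -1.27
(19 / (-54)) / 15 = -19 / 810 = -0.02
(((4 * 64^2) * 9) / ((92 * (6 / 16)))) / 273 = 15.66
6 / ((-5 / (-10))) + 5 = 17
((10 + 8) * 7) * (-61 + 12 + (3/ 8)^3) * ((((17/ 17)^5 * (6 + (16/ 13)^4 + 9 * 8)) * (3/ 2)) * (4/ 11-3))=157502676279627/ 80427776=1958311.97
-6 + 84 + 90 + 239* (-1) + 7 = -64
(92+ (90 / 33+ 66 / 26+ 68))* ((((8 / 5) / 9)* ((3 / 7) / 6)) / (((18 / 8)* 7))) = 378128 / 2837835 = 0.13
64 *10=640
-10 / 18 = -5 / 9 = -0.56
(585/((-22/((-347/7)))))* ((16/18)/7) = 90220/539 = 167.38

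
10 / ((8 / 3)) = 15 / 4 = 3.75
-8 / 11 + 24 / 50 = -68 / 275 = -0.25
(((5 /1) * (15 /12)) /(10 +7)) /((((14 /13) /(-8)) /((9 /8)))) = -2925 /952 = -3.07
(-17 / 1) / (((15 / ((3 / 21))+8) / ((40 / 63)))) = -680 / 7119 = -0.10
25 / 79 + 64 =5081 / 79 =64.32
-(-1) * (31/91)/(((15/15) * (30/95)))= 589/546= 1.08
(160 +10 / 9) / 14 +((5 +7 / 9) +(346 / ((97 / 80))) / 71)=1027087 / 48209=21.30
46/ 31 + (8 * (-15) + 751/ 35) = -105309/ 1085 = -97.06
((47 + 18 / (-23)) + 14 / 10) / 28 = 1369 / 805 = 1.70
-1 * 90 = -90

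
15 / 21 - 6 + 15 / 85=-608 / 119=-5.11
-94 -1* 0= -94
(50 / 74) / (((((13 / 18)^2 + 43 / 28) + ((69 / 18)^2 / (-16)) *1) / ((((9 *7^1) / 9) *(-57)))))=-361972800 / 1529173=-236.71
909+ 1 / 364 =330877 / 364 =909.00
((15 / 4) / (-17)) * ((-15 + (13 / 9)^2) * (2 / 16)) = 0.36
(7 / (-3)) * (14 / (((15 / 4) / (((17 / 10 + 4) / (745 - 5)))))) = -931 / 13875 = -0.07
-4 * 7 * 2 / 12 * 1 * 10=-140 / 3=-46.67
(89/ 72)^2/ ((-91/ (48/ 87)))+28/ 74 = 11677427/ 31636332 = 0.37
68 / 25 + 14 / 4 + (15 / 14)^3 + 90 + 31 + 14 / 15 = 26627081 / 205800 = 129.38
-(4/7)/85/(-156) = 1/23205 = 0.00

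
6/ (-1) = -6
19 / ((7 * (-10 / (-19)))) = 361 / 70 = 5.16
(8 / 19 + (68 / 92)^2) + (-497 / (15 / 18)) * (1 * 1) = -29923467 / 50255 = -595.43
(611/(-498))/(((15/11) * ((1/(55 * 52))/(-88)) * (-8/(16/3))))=-338308256/2241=-150963.08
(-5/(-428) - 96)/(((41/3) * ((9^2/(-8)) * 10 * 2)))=41083/1184490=0.03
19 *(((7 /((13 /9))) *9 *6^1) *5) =24860.77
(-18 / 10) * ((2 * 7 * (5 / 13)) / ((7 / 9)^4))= -118098 / 4459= -26.49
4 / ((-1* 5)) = -4 / 5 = -0.80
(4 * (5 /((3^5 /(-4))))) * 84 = -2240 /81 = -27.65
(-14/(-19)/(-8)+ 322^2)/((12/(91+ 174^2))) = 79763753853/304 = 262380769.25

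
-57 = -57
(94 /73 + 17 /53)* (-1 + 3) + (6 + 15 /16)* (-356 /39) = -12093425 /201188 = -60.11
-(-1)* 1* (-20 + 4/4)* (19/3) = -361/3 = -120.33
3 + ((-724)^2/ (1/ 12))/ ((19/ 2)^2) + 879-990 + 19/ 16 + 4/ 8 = 401953107/ 5776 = 69590.22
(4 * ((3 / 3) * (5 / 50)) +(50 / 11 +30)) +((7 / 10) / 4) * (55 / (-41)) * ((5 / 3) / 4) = 34.85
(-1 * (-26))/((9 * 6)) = 13/27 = 0.48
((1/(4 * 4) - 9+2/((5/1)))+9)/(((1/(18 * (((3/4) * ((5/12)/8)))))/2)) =333/512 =0.65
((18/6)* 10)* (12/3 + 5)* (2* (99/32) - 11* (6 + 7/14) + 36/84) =-981045/56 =-17518.66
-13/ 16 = -0.81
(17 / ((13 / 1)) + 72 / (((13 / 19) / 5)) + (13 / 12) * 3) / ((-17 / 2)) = -27597 / 442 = -62.44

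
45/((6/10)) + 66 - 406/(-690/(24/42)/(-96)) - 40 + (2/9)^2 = 640603/9315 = 68.77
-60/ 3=-20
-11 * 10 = -110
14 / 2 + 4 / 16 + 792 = 3197 / 4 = 799.25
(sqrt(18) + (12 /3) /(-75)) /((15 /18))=-8 /125 + 18 * sqrt(2) /5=5.03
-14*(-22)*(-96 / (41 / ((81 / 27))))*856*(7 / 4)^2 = -232537536 / 41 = -5671647.22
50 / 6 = 25 / 3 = 8.33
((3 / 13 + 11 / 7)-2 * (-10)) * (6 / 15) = 3968 / 455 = 8.72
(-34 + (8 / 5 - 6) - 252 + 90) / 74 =-501 / 185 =-2.71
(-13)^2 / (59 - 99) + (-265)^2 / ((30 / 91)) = 25561393 / 120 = 213011.61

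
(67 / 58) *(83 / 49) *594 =1651617 / 1421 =1162.29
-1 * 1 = -1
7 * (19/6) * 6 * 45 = 5985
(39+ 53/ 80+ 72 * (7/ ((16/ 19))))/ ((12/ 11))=561583/ 960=584.98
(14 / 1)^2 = 196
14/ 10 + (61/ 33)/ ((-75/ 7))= 3038/ 2475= 1.23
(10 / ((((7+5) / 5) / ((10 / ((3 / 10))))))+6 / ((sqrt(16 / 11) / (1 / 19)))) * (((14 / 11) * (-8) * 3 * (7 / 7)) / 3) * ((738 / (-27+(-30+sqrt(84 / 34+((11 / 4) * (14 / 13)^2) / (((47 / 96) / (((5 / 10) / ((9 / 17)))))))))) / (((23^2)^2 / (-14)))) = -0.97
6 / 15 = 2 / 5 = 0.40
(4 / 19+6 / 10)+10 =1027 / 95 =10.81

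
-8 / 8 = -1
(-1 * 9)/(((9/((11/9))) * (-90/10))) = 11/81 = 0.14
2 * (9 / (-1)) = -18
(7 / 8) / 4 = 7 / 32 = 0.22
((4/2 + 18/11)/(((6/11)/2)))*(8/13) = 320/39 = 8.21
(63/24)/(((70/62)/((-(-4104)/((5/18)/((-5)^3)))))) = -4293810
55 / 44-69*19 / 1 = -1309.75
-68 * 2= -136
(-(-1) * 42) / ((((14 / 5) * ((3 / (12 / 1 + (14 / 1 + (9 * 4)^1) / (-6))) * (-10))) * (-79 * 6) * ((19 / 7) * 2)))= 77 / 108072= 0.00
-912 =-912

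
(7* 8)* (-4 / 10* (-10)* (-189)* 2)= -84672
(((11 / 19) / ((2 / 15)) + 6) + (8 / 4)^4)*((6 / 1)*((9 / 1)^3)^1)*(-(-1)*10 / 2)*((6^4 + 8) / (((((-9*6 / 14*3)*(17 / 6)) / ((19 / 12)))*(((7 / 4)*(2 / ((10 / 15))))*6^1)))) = -19579560 / 17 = -1151738.82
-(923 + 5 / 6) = -5543 / 6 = -923.83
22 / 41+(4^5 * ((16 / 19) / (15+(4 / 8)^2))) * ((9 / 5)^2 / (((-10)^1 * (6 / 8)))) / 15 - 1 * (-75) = 2195023807 / 29699375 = 73.91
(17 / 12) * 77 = 1309 / 12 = 109.08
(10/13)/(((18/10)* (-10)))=-5/117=-0.04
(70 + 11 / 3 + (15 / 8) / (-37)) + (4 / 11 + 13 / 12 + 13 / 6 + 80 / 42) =1803631 / 22792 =79.13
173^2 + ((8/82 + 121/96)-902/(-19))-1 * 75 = 2236253363/74784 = 29902.83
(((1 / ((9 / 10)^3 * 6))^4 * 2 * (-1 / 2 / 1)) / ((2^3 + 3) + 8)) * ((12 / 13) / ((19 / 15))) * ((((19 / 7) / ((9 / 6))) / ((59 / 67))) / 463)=-167500000000000 / 360165303993987100791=-0.00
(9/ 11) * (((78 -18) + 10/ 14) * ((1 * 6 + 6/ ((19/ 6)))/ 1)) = 573750/ 1463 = 392.17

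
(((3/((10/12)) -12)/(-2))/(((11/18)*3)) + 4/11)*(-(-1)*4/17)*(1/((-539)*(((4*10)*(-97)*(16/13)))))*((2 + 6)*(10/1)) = 949/48884605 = 0.00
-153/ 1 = -153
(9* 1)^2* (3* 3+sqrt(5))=81* sqrt(5)+729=910.12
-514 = -514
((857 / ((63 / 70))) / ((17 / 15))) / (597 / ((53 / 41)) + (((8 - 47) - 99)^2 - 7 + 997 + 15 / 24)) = 18168400 / 443215347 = 0.04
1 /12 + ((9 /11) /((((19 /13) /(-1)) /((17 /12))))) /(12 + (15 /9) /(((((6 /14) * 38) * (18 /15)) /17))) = 6829 /280236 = 0.02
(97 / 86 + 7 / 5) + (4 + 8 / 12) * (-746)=-4487659 / 1290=-3478.81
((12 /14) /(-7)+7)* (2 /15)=674 /735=0.92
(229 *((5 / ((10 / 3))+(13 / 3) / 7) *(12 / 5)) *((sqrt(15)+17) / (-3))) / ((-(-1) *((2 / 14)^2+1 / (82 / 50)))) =-99438899 / 9495 - 5849347 *sqrt(15) / 9495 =-12858.70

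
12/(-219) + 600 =43796/73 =599.95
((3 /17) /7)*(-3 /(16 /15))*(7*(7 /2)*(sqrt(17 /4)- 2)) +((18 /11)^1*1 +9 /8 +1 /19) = 2.71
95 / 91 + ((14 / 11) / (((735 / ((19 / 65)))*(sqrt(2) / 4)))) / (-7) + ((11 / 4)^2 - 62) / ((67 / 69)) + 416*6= 2440.98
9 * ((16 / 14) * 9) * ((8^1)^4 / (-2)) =-1327104 / 7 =-189586.29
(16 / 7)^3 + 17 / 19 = 83655 / 6517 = 12.84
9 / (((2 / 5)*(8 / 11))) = 495 / 16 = 30.94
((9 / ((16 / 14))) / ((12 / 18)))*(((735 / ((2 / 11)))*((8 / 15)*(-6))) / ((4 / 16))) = -611226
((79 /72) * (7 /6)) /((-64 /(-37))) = 0.74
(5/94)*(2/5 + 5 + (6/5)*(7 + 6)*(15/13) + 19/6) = 797/564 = 1.41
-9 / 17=-0.53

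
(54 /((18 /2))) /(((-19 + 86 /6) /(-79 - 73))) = 1368 /7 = 195.43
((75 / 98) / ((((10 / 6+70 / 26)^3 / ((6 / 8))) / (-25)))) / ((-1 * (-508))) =-0.00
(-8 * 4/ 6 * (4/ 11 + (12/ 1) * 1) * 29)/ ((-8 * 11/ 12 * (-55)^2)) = 31552/ 366025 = 0.09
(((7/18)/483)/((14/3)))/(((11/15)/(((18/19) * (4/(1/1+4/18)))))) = 270/370139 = 0.00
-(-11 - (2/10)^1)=56/5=11.20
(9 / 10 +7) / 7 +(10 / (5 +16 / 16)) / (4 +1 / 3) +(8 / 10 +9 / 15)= 2651 / 910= 2.91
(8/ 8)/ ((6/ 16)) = 8/ 3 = 2.67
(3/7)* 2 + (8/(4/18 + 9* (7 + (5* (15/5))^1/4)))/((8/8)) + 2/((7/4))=7270/3491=2.08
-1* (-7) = 7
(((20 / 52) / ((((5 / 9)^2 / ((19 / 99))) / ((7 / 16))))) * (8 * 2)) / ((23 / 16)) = 1.16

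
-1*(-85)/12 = 85/12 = 7.08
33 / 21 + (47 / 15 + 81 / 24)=6787 / 840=8.08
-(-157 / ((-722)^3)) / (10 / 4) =-157 / 940917620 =-0.00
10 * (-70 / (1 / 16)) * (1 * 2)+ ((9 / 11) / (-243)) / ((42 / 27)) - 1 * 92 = -10391305 / 462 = -22492.00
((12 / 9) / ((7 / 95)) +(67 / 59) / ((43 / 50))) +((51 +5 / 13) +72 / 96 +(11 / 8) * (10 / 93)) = 1026269827 / 14313754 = 71.70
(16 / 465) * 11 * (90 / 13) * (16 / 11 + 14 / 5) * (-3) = -5184 / 155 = -33.45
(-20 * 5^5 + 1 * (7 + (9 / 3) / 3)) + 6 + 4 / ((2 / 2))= -62482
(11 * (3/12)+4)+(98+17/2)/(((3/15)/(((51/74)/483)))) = 7.51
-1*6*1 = -6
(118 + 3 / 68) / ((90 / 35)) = 56189 / 1224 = 45.91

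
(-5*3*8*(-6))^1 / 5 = 144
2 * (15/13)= 30/13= 2.31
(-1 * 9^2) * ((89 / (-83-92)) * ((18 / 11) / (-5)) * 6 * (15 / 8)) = -583929 / 3850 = -151.67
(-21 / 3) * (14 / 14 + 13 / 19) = -11.79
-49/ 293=-0.17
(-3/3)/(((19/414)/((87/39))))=-12006/247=-48.61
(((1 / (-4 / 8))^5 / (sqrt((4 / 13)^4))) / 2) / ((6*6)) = -169 / 36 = -4.69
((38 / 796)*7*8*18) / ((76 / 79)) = 9954 / 199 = 50.02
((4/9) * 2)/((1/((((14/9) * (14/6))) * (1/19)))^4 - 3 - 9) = 737894528/613359726921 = 0.00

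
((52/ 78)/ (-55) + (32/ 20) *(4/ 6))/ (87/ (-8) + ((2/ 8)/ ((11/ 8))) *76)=464/ 1295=0.36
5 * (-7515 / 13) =-37575 / 13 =-2890.38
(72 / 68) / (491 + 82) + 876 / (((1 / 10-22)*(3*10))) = -12970 / 9741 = -1.33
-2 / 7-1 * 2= -16 / 7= -2.29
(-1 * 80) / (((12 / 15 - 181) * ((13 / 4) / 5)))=8000 / 11713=0.68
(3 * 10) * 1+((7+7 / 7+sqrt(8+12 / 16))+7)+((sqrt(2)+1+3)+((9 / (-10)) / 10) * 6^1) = sqrt(2)+sqrt(35) / 2+2423 / 50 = 52.83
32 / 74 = 16 / 37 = 0.43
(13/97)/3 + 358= 104191/291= 358.04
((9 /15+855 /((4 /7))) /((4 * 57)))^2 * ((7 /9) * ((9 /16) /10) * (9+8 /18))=11850072479 /665395200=17.81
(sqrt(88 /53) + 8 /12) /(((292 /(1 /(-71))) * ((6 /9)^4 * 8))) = -0.00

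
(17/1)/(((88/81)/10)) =6885/44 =156.48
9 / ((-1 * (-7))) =9 / 7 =1.29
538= 538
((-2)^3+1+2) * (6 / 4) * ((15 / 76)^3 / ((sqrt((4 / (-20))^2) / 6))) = -759375 / 438976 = -1.73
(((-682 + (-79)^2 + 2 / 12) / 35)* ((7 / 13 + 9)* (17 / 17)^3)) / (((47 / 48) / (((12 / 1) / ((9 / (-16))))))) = -60504064 / 1833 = -33008.22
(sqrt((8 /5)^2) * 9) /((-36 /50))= -20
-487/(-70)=487/70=6.96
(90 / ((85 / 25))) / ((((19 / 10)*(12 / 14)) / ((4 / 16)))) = 2625 / 646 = 4.06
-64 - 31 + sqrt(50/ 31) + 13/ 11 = -1032/ 11 + 5 * sqrt(62)/ 31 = -92.55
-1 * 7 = -7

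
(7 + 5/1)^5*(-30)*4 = -29859840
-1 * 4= -4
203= 203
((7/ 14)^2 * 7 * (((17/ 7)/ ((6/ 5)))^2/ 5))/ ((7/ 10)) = 7225/ 3528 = 2.05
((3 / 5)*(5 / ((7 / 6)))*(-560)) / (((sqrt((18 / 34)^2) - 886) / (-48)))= -1175040 / 15053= -78.06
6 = 6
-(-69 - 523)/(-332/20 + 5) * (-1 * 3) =4440/29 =153.10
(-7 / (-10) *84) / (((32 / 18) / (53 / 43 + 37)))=543753 / 430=1264.54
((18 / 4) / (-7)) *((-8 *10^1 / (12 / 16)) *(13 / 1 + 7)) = 9600 / 7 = 1371.43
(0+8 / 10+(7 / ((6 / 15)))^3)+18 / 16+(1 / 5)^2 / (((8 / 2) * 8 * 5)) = 21445201 / 4000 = 5361.30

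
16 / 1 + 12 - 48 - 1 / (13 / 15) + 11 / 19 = -5082 / 247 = -20.57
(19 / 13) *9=171 / 13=13.15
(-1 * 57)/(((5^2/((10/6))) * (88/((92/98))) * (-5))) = 0.01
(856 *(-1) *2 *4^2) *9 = -246528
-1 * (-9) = 9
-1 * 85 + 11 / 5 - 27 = -549 / 5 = -109.80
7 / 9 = 0.78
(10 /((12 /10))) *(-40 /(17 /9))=-3000 /17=-176.47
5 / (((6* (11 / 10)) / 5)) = 3.79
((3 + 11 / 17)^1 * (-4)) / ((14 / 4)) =-496 / 119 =-4.17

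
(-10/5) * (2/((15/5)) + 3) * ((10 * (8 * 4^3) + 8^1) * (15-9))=-225632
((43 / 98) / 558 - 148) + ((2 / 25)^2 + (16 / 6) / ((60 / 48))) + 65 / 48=-19755321431 / 136710000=-144.51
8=8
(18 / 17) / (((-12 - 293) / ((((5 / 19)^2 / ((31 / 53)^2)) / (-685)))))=50562 / 49286719549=0.00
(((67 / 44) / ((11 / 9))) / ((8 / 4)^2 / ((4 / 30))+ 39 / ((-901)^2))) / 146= 163172001 / 573651977272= 0.00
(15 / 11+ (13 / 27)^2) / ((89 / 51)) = 217498 / 237897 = 0.91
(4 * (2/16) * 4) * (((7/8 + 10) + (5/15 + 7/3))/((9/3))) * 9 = 325/4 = 81.25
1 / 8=0.12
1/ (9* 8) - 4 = -287/ 72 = -3.99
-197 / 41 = -4.80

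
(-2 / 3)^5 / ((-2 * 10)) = 8 / 1215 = 0.01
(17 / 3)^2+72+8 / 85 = 79717 / 765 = 104.21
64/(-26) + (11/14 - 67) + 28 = -7403/182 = -40.68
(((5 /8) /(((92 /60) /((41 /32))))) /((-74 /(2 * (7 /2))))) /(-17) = 21525 /7407104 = 0.00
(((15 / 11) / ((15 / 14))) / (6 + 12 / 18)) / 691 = 21 / 76010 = 0.00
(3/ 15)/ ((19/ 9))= 9/ 95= 0.09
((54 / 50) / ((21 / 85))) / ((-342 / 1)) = -17 / 1330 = -0.01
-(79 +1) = -80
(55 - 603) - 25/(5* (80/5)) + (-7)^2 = -7989/16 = -499.31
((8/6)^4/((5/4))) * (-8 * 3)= -8192/135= -60.68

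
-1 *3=-3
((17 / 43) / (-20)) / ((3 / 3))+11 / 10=929 / 860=1.08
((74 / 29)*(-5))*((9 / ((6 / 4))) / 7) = -2220 / 203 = -10.94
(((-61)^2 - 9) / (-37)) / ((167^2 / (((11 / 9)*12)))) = -0.05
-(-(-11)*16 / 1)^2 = -30976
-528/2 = -264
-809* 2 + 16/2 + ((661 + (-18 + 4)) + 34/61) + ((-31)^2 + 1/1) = -27/61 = -0.44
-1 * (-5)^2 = -25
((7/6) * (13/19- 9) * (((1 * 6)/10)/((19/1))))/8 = -553/14440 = -0.04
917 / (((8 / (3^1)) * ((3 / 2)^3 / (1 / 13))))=917 / 117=7.84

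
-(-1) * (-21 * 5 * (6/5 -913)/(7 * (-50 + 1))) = -13677/49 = -279.12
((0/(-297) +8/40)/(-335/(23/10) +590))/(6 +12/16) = 23/344925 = 0.00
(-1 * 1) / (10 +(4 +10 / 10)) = -1 / 15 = -0.07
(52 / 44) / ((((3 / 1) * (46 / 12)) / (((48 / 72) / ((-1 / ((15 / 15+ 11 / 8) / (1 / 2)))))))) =-247 / 759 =-0.33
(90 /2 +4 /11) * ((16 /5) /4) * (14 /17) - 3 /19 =528131 /17765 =29.73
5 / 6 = 0.83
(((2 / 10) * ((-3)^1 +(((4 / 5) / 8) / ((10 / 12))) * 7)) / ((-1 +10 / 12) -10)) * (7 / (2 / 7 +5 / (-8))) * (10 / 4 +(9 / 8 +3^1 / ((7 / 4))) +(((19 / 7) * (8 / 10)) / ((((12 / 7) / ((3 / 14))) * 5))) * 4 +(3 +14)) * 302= -21629593944 / 3621875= -5971.93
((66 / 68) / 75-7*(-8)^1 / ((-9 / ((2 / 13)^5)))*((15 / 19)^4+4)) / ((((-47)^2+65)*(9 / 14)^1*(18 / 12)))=2110343006933 / 437062435381467675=0.00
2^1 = 2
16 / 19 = 0.84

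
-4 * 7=-28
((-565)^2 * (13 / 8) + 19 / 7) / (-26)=-29049627 / 1456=-19951.67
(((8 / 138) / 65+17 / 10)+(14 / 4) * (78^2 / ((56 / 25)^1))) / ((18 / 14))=1194008473 / 161460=7395.07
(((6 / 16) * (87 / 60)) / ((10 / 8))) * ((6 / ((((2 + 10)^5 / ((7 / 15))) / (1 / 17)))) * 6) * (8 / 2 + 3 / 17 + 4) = 0.00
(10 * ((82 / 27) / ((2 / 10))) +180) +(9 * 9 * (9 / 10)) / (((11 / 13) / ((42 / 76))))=42826259 / 112860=379.46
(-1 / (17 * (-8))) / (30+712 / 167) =167 / 778192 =0.00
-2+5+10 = 13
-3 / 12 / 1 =-1 / 4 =-0.25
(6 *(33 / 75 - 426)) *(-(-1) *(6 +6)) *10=-1532016 / 5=-306403.20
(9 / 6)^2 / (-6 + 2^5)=9 / 104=0.09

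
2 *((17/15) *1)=34/15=2.27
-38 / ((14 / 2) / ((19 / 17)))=-6.07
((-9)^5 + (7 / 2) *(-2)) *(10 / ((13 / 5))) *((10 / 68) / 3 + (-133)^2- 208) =-202501547600 / 51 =-3970618580.39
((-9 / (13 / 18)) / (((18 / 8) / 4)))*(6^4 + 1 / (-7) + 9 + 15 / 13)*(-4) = 136911744 / 1183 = 115732.67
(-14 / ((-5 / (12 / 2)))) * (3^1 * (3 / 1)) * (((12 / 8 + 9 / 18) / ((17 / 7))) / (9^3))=392 / 2295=0.17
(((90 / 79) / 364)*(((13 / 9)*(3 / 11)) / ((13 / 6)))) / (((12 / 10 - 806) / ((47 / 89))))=-10575 / 28321036744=-0.00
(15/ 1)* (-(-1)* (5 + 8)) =195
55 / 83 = 0.66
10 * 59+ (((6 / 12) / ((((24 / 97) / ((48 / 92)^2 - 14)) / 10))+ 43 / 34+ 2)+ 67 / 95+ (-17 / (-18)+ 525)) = 842.50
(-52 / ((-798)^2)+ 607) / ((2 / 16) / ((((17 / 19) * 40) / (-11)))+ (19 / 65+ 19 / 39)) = 1366805355136 / 1668691815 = 819.09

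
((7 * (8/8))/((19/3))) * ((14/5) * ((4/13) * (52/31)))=4704/2945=1.60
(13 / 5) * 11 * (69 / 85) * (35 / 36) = 23023 / 1020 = 22.57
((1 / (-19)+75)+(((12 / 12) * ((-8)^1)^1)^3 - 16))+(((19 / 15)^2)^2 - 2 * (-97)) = -246700151 / 961875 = -256.48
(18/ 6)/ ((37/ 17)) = 1.38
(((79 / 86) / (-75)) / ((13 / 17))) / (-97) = 1343 / 8133450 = 0.00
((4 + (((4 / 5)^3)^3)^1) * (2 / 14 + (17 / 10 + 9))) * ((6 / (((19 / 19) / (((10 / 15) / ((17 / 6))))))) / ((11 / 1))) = 6685805232 / 1162109375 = 5.75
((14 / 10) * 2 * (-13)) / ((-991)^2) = -182 / 4910405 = -0.00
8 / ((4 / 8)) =16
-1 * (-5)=5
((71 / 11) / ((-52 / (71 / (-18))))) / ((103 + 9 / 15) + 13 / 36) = 25205 / 5351918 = 0.00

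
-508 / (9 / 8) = -4064 / 9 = -451.56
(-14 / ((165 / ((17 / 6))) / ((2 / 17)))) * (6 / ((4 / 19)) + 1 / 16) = -3199 / 3960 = -0.81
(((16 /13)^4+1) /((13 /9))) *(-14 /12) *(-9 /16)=1.50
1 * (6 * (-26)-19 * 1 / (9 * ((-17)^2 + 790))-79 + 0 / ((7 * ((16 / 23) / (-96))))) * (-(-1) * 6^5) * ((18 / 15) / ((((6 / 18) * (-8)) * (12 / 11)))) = 4066709328 / 5395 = 753792.28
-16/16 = -1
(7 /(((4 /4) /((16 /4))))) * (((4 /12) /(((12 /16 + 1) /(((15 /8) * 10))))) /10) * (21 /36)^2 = 245 /72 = 3.40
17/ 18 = 0.94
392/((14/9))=252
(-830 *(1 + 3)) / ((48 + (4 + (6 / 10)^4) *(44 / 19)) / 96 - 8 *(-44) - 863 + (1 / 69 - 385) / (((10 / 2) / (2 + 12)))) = 7254200000 / 3470566169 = 2.09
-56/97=-0.58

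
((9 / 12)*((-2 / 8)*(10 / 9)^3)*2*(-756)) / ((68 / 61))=348.86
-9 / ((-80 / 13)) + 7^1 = 677 / 80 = 8.46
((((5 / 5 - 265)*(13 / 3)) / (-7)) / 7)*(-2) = -2288 / 49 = -46.69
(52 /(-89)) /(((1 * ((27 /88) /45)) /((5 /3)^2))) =-572000 /2403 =-238.04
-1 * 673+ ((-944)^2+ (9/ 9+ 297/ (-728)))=890463.59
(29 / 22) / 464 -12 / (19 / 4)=-16877 / 6688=-2.52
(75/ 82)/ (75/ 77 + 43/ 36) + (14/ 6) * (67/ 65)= 135855769/ 48057945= 2.83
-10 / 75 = -2 / 15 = -0.13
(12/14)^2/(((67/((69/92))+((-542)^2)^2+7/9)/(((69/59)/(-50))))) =-11178/56134228272670625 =-0.00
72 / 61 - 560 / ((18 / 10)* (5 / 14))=-477592 / 549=-869.93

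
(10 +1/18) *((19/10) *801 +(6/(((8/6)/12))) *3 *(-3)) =208331/20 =10416.55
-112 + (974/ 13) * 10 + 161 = 10377/ 13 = 798.23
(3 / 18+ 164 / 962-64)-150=-616631 / 2886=-213.66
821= 821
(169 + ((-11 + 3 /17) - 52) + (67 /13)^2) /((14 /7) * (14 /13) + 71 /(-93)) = 35466294 /371501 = 95.47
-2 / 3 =-0.67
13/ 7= 1.86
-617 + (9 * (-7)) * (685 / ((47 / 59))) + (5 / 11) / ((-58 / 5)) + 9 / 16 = -13143409439 / 239888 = -54789.77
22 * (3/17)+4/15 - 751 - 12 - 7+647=-30307/255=-118.85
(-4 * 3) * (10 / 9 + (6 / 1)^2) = -1336 / 3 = -445.33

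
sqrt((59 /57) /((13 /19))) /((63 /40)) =40 * sqrt(2301) /2457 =0.78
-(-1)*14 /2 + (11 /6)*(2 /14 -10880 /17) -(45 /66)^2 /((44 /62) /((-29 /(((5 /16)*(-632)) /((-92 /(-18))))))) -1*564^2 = -234990974688 /736043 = -319262.56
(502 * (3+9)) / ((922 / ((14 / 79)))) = 42168 / 36419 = 1.16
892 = 892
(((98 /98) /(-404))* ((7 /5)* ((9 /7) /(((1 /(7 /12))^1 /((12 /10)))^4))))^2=466948881 /408040000000000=0.00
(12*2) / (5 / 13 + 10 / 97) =10088 / 205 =49.21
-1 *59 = -59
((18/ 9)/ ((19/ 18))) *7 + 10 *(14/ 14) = 442/ 19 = 23.26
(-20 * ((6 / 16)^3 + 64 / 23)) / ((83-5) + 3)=-166945 / 238464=-0.70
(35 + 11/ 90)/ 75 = 3161/ 6750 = 0.47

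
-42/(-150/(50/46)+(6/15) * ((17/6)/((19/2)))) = 5985/19648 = 0.30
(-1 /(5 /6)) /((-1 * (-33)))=-2 /55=-0.04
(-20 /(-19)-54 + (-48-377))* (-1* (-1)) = -9081 /19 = -477.95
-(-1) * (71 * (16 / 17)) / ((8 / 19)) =2698 / 17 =158.71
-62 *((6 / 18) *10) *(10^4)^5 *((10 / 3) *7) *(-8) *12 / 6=69440000000000000000000000 / 9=7715555555555555555555556.00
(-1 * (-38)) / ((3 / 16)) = 608 / 3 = 202.67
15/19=0.79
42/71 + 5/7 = 649/497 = 1.31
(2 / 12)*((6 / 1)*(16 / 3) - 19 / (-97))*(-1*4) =-2082 / 97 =-21.46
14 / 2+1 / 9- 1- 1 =46 / 9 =5.11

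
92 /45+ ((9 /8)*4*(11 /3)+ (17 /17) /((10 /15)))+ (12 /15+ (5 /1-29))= -142 /45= -3.16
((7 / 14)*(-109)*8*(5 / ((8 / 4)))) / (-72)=545 / 36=15.14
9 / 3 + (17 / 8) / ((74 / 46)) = 1279 / 296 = 4.32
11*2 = 22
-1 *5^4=-625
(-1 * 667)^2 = 444889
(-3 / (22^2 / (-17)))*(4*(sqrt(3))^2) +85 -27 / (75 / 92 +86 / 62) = 5113054 / 69091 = 74.00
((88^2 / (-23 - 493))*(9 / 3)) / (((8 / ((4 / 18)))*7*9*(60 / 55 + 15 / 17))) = -90508 / 8996589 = -0.01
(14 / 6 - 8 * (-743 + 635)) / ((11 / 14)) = 36386 / 33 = 1102.61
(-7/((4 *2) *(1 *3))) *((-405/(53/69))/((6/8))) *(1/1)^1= 21735/106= 205.05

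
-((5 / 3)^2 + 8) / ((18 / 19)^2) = -35017 / 2916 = -12.01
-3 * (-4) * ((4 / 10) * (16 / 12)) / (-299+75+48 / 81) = -54 / 1885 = -0.03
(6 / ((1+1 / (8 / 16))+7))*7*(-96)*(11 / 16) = -1386 / 5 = -277.20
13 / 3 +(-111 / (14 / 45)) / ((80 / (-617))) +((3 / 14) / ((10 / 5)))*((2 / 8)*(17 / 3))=2756.19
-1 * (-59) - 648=-589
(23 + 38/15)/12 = 383/180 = 2.13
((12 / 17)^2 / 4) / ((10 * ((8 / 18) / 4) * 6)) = 27 / 1445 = 0.02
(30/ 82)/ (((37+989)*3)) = 0.00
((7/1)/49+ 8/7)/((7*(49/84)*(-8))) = -27/686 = -0.04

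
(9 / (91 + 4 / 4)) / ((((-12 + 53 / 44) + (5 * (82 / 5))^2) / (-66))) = -6534 / 6793763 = -0.00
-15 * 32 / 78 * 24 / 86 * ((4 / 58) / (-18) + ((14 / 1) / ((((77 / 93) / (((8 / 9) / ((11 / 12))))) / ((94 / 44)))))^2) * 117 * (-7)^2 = -26688583521768000 / 2209136567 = -12081002.11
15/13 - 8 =-89/13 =-6.85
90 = 90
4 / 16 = 1 / 4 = 0.25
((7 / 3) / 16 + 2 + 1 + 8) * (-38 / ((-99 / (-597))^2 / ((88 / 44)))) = -402544165 / 13068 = -30803.81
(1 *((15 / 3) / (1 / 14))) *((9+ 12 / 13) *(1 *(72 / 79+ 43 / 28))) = 3491385 / 2054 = 1699.80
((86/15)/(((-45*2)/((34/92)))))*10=-731/3105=-0.24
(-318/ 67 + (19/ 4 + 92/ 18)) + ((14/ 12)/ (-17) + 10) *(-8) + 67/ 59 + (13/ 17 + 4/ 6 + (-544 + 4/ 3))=-1486465301/ 2419236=-614.44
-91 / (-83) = 91 / 83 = 1.10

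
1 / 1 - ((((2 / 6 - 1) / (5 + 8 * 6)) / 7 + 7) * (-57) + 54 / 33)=1625304 / 4081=398.26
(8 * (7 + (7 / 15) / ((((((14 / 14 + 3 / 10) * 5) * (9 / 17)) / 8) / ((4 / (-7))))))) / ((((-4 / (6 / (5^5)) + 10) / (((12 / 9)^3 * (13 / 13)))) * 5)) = -1433216 / 122806125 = -0.01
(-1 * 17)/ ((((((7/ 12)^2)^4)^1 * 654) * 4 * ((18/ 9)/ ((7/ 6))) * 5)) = -25380864/ 448830935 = -0.06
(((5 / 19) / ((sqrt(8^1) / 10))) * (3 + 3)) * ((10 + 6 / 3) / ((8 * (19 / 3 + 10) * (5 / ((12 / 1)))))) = 810 * sqrt(2) / 931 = 1.23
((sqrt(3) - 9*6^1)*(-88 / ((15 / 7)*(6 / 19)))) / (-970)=-17556 / 2425 +2926*sqrt(3) / 21825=-7.01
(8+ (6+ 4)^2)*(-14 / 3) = -504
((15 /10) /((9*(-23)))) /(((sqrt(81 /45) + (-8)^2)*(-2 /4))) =320 /1412499-sqrt(5) /470833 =0.00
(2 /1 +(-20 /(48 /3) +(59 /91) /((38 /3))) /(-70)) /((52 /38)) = 976531 /662480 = 1.47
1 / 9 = 0.11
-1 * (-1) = 1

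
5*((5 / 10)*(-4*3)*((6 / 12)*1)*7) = -105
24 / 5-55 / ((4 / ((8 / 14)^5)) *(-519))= 209418392 / 43614165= 4.80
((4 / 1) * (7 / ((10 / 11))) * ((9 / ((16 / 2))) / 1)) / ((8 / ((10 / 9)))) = 77 / 16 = 4.81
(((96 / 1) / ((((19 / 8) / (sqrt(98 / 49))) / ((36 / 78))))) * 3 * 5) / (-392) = -8640 * sqrt(2) / 12103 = -1.01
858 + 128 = 986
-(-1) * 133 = 133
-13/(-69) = 13/69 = 0.19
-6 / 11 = -0.55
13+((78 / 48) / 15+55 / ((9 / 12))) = 10373 / 120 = 86.44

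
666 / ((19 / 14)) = 9324 / 19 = 490.74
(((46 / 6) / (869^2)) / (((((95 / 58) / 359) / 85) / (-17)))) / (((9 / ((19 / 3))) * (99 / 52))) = -7196999368 / 6055636059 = -1.19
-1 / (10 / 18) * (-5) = 9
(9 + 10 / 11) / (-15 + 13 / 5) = -545 / 682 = -0.80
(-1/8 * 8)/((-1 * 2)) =1/2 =0.50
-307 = -307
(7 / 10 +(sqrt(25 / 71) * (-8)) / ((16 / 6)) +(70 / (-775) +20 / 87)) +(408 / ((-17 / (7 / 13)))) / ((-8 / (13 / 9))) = 85573 / 26970 - 15 * sqrt(71) / 71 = 1.39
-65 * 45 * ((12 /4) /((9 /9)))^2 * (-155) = 4080375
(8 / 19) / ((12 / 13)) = 0.46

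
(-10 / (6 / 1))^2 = 25 / 9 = 2.78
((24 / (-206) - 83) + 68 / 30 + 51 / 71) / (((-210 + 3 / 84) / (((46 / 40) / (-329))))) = -202170644 / 151550772675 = -0.00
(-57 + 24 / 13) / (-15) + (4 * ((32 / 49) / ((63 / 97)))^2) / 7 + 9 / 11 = 241951817122 / 47695492845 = 5.07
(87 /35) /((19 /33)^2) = 7.50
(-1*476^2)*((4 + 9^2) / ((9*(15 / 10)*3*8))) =-4814740 / 81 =-59441.23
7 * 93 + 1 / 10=6511 / 10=651.10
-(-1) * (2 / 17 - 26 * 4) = -1766 / 17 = -103.88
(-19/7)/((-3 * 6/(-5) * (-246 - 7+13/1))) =19/6048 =0.00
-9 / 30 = -3 / 10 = -0.30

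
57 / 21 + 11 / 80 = 2.85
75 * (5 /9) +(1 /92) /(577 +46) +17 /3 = 47.33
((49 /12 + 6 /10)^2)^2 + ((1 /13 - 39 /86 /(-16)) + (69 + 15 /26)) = 3990097667239 /7244640000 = 550.77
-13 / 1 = -13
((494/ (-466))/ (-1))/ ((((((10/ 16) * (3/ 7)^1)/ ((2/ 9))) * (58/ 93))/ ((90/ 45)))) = 857584/ 304065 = 2.82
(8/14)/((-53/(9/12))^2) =9/78652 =0.00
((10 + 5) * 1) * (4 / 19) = 60 / 19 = 3.16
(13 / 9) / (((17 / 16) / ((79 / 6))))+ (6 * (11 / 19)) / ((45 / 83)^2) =29.72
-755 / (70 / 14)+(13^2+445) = 463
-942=-942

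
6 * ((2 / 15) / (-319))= -4 / 1595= -0.00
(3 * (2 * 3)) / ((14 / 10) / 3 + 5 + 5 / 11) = 2970 / 977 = 3.04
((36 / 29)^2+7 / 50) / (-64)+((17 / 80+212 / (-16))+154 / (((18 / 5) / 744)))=256850304379 / 8073600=31813.60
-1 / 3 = -0.33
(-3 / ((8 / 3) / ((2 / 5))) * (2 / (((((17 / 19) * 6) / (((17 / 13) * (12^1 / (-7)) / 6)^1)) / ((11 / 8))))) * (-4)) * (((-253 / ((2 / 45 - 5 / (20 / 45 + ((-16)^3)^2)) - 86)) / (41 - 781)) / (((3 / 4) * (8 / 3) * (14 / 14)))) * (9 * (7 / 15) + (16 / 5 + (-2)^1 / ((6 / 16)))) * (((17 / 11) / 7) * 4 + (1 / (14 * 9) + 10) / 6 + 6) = 78696409412093 / 6499518319744800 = 0.01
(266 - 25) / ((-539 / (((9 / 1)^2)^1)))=-19521 / 539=-36.22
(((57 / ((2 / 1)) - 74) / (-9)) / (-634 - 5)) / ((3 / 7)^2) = -0.04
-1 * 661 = -661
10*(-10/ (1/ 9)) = -900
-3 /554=-0.01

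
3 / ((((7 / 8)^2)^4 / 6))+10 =359637898 / 5764801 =62.39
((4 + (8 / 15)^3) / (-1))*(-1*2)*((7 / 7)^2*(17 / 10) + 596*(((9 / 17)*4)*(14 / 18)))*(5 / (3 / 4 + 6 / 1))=3123162704 / 516375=6048.25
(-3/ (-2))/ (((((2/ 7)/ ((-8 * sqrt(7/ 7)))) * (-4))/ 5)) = 105/ 2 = 52.50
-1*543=-543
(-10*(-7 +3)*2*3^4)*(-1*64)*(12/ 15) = -331776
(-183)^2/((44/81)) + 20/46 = 62390447/1012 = 61650.64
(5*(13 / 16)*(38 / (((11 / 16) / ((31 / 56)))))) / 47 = 38285 / 14476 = 2.64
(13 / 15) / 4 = 13 / 60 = 0.22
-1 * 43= -43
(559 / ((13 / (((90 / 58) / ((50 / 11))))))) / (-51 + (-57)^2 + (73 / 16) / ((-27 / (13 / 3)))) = 2758536 / 600830555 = 0.00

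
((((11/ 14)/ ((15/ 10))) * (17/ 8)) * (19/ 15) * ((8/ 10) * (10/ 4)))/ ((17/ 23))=3.82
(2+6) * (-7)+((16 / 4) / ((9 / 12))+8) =-128 / 3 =-42.67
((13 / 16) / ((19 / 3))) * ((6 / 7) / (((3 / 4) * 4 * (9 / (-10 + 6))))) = -13 / 798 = -0.02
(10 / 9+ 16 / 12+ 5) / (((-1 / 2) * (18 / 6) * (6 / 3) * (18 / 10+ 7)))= -335 / 1188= -0.28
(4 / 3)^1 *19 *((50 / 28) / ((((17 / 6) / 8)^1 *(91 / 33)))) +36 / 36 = 512429 / 10829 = 47.32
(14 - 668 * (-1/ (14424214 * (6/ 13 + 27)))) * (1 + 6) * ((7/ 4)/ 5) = 9011528782/ 262726755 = 34.30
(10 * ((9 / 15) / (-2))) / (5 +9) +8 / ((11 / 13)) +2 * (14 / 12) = 5347 / 462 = 11.57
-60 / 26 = -30 / 13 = -2.31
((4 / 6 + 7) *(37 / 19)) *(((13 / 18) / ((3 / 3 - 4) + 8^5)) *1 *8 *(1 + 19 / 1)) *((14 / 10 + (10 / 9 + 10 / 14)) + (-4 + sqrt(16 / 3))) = -43189952 / 1058932035 + 708032 *sqrt(3) / 10085067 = 0.08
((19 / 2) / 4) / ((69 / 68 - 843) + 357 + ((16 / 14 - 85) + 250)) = -2261 / 303538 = -0.01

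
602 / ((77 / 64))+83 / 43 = 237585 / 473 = 502.29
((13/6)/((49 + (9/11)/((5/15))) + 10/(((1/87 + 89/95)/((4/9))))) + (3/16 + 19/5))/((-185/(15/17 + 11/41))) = -468876459579/18724263341800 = -0.03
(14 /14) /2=1 /2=0.50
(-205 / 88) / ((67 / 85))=-17425 / 5896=-2.96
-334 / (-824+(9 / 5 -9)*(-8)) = 835 / 1916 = 0.44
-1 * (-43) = 43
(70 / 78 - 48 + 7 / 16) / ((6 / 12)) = -29119 / 312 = -93.33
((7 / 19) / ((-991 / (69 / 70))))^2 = 4761 / 35453124100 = 0.00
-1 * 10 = -10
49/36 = 1.36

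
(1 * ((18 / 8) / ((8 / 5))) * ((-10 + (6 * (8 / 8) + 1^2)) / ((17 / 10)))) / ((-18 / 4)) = 75 / 136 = 0.55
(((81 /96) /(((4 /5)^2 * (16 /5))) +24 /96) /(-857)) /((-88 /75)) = 36975 /56164352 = 0.00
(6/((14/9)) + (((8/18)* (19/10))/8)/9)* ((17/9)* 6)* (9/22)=745841/41580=17.94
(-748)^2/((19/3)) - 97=88245.74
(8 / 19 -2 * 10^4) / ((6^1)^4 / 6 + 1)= -379992 / 4123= -92.16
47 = 47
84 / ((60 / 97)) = 679 / 5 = 135.80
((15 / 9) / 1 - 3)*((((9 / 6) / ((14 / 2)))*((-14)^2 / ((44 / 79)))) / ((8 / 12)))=-1659 / 11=-150.82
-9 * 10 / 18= -5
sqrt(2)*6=6*sqrt(2)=8.49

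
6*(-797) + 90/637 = -3046044/637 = -4781.86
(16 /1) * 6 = 96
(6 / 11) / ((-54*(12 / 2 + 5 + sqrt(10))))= -1 / 999 + sqrt(10) / 10989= -0.00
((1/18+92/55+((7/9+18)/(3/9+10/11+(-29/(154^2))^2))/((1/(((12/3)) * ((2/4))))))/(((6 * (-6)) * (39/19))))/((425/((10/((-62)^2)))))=-1260126873250591/476046294518398546800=-0.00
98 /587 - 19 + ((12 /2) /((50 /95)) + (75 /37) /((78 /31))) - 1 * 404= -1159394247 /2823470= -410.63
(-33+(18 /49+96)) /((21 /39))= 40365 /343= 117.68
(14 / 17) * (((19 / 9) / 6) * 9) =133 / 51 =2.61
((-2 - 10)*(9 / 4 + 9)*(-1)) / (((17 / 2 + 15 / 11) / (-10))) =-29700 / 217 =-136.87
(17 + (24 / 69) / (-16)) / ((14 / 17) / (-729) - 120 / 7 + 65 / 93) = -2100328461 / 2034368078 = -1.03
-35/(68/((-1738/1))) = 30415/34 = 894.56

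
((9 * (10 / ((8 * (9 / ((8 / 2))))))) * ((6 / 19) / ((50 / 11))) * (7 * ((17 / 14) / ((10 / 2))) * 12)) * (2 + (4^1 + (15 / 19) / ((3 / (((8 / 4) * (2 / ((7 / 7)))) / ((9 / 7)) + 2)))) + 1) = 533698 / 9025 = 59.14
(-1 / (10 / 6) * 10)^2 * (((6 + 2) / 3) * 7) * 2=1344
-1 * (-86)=86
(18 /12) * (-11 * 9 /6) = -99 /4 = -24.75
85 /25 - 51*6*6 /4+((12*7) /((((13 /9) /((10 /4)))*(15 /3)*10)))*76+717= 6271 /13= 482.38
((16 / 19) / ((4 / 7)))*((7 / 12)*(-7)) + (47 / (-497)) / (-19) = -170330 / 28329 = -6.01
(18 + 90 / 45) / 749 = 20 / 749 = 0.03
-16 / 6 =-8 / 3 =-2.67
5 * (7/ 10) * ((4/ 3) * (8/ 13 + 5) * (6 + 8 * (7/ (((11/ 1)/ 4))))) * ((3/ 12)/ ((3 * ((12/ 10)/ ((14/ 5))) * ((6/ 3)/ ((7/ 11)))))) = 3630655/ 84942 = 42.74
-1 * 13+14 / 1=1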